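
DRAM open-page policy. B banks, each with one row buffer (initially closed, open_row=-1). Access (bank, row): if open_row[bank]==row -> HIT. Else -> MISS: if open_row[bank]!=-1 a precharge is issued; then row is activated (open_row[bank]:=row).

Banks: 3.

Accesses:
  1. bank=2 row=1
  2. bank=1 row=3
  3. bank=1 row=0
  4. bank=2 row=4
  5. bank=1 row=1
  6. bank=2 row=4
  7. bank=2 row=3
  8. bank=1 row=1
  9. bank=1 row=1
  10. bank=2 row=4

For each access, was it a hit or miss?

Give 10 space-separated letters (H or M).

Acc 1: bank2 row1 -> MISS (open row1); precharges=0
Acc 2: bank1 row3 -> MISS (open row3); precharges=0
Acc 3: bank1 row0 -> MISS (open row0); precharges=1
Acc 4: bank2 row4 -> MISS (open row4); precharges=2
Acc 5: bank1 row1 -> MISS (open row1); precharges=3
Acc 6: bank2 row4 -> HIT
Acc 7: bank2 row3 -> MISS (open row3); precharges=4
Acc 8: bank1 row1 -> HIT
Acc 9: bank1 row1 -> HIT
Acc 10: bank2 row4 -> MISS (open row4); precharges=5

Answer: M M M M M H M H H M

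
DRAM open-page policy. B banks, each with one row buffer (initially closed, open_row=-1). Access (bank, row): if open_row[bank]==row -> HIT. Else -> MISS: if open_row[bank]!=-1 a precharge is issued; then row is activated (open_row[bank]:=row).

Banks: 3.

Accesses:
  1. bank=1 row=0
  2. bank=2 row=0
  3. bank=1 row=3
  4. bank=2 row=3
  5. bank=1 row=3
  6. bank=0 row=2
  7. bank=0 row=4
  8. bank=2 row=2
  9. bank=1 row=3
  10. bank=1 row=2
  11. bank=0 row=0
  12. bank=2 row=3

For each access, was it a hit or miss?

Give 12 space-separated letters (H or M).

Answer: M M M M H M M M H M M M

Derivation:
Acc 1: bank1 row0 -> MISS (open row0); precharges=0
Acc 2: bank2 row0 -> MISS (open row0); precharges=0
Acc 3: bank1 row3 -> MISS (open row3); precharges=1
Acc 4: bank2 row3 -> MISS (open row3); precharges=2
Acc 5: bank1 row3 -> HIT
Acc 6: bank0 row2 -> MISS (open row2); precharges=2
Acc 7: bank0 row4 -> MISS (open row4); precharges=3
Acc 8: bank2 row2 -> MISS (open row2); precharges=4
Acc 9: bank1 row3 -> HIT
Acc 10: bank1 row2 -> MISS (open row2); precharges=5
Acc 11: bank0 row0 -> MISS (open row0); precharges=6
Acc 12: bank2 row3 -> MISS (open row3); precharges=7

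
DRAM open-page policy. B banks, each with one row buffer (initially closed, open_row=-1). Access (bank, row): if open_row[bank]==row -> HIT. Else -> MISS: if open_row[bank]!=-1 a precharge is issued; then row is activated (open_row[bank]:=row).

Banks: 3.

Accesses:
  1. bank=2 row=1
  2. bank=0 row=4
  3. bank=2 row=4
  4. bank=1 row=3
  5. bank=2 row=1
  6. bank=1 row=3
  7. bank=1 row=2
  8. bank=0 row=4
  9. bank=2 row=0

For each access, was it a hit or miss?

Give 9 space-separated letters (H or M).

Answer: M M M M M H M H M

Derivation:
Acc 1: bank2 row1 -> MISS (open row1); precharges=0
Acc 2: bank0 row4 -> MISS (open row4); precharges=0
Acc 3: bank2 row4 -> MISS (open row4); precharges=1
Acc 4: bank1 row3 -> MISS (open row3); precharges=1
Acc 5: bank2 row1 -> MISS (open row1); precharges=2
Acc 6: bank1 row3 -> HIT
Acc 7: bank1 row2 -> MISS (open row2); precharges=3
Acc 8: bank0 row4 -> HIT
Acc 9: bank2 row0 -> MISS (open row0); precharges=4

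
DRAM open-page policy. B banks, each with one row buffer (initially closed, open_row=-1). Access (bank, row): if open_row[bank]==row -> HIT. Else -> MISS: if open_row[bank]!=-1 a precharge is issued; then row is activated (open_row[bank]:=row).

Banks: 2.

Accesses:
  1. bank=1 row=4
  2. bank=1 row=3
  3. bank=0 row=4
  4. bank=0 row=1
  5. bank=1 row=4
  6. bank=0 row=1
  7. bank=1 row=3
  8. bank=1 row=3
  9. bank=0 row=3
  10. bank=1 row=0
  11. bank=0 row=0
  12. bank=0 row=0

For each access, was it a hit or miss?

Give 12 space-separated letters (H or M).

Acc 1: bank1 row4 -> MISS (open row4); precharges=0
Acc 2: bank1 row3 -> MISS (open row3); precharges=1
Acc 3: bank0 row4 -> MISS (open row4); precharges=1
Acc 4: bank0 row1 -> MISS (open row1); precharges=2
Acc 5: bank1 row4 -> MISS (open row4); precharges=3
Acc 6: bank0 row1 -> HIT
Acc 7: bank1 row3 -> MISS (open row3); precharges=4
Acc 8: bank1 row3 -> HIT
Acc 9: bank0 row3 -> MISS (open row3); precharges=5
Acc 10: bank1 row0 -> MISS (open row0); precharges=6
Acc 11: bank0 row0 -> MISS (open row0); precharges=7
Acc 12: bank0 row0 -> HIT

Answer: M M M M M H M H M M M H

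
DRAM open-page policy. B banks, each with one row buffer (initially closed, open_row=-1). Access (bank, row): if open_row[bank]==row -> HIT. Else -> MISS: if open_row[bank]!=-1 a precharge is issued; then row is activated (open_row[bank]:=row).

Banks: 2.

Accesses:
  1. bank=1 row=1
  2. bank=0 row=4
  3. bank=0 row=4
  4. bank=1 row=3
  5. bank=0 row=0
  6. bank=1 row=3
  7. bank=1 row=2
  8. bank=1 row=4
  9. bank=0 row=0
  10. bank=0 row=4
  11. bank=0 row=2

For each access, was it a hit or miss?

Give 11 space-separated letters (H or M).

Answer: M M H M M H M M H M M

Derivation:
Acc 1: bank1 row1 -> MISS (open row1); precharges=0
Acc 2: bank0 row4 -> MISS (open row4); precharges=0
Acc 3: bank0 row4 -> HIT
Acc 4: bank1 row3 -> MISS (open row3); precharges=1
Acc 5: bank0 row0 -> MISS (open row0); precharges=2
Acc 6: bank1 row3 -> HIT
Acc 7: bank1 row2 -> MISS (open row2); precharges=3
Acc 8: bank1 row4 -> MISS (open row4); precharges=4
Acc 9: bank0 row0 -> HIT
Acc 10: bank0 row4 -> MISS (open row4); precharges=5
Acc 11: bank0 row2 -> MISS (open row2); precharges=6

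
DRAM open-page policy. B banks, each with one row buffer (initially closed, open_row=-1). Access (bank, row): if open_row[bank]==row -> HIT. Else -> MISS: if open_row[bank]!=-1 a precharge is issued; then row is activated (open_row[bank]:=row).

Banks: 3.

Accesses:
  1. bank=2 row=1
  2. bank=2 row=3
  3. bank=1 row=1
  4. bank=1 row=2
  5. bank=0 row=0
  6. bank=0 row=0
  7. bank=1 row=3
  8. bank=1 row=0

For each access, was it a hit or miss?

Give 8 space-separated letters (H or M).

Answer: M M M M M H M M

Derivation:
Acc 1: bank2 row1 -> MISS (open row1); precharges=0
Acc 2: bank2 row3 -> MISS (open row3); precharges=1
Acc 3: bank1 row1 -> MISS (open row1); precharges=1
Acc 4: bank1 row2 -> MISS (open row2); precharges=2
Acc 5: bank0 row0 -> MISS (open row0); precharges=2
Acc 6: bank0 row0 -> HIT
Acc 7: bank1 row3 -> MISS (open row3); precharges=3
Acc 8: bank1 row0 -> MISS (open row0); precharges=4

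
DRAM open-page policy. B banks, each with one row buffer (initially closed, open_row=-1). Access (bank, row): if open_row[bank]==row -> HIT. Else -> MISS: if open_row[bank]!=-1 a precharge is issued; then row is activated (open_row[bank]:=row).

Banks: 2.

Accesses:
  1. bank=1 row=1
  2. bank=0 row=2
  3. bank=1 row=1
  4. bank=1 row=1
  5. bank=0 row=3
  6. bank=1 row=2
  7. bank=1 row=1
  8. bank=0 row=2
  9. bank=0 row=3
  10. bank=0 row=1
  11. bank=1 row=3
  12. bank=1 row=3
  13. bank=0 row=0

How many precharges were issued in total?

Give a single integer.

Answer: 8

Derivation:
Acc 1: bank1 row1 -> MISS (open row1); precharges=0
Acc 2: bank0 row2 -> MISS (open row2); precharges=0
Acc 3: bank1 row1 -> HIT
Acc 4: bank1 row1 -> HIT
Acc 5: bank0 row3 -> MISS (open row3); precharges=1
Acc 6: bank1 row2 -> MISS (open row2); precharges=2
Acc 7: bank1 row1 -> MISS (open row1); precharges=3
Acc 8: bank0 row2 -> MISS (open row2); precharges=4
Acc 9: bank0 row3 -> MISS (open row3); precharges=5
Acc 10: bank0 row1 -> MISS (open row1); precharges=6
Acc 11: bank1 row3 -> MISS (open row3); precharges=7
Acc 12: bank1 row3 -> HIT
Acc 13: bank0 row0 -> MISS (open row0); precharges=8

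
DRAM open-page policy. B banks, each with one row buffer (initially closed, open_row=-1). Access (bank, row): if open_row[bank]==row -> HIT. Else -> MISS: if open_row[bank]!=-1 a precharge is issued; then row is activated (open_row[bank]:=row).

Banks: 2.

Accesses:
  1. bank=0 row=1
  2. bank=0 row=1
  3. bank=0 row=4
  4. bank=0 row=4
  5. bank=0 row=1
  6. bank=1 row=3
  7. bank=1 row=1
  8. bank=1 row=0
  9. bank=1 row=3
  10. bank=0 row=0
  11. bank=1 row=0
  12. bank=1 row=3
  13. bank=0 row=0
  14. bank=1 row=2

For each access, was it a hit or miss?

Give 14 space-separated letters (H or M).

Acc 1: bank0 row1 -> MISS (open row1); precharges=0
Acc 2: bank0 row1 -> HIT
Acc 3: bank0 row4 -> MISS (open row4); precharges=1
Acc 4: bank0 row4 -> HIT
Acc 5: bank0 row1 -> MISS (open row1); precharges=2
Acc 6: bank1 row3 -> MISS (open row3); precharges=2
Acc 7: bank1 row1 -> MISS (open row1); precharges=3
Acc 8: bank1 row0 -> MISS (open row0); precharges=4
Acc 9: bank1 row3 -> MISS (open row3); precharges=5
Acc 10: bank0 row0 -> MISS (open row0); precharges=6
Acc 11: bank1 row0 -> MISS (open row0); precharges=7
Acc 12: bank1 row3 -> MISS (open row3); precharges=8
Acc 13: bank0 row0 -> HIT
Acc 14: bank1 row2 -> MISS (open row2); precharges=9

Answer: M H M H M M M M M M M M H M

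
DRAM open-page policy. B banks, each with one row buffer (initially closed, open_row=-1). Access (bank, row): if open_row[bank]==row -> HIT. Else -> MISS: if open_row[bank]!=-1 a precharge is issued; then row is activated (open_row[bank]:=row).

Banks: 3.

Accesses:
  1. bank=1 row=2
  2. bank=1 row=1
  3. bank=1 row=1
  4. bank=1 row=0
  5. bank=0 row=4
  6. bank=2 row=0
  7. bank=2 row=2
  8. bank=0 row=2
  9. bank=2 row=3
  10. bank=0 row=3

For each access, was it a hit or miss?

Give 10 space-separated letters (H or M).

Answer: M M H M M M M M M M

Derivation:
Acc 1: bank1 row2 -> MISS (open row2); precharges=0
Acc 2: bank1 row1 -> MISS (open row1); precharges=1
Acc 3: bank1 row1 -> HIT
Acc 4: bank1 row0 -> MISS (open row0); precharges=2
Acc 5: bank0 row4 -> MISS (open row4); precharges=2
Acc 6: bank2 row0 -> MISS (open row0); precharges=2
Acc 7: bank2 row2 -> MISS (open row2); precharges=3
Acc 8: bank0 row2 -> MISS (open row2); precharges=4
Acc 9: bank2 row3 -> MISS (open row3); precharges=5
Acc 10: bank0 row3 -> MISS (open row3); precharges=6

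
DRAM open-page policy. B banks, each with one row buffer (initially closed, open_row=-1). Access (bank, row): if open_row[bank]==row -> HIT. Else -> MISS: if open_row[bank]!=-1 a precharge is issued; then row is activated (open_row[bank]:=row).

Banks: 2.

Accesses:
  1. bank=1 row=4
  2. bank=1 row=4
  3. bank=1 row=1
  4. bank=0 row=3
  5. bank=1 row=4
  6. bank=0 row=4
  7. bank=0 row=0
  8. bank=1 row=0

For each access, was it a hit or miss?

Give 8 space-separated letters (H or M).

Answer: M H M M M M M M

Derivation:
Acc 1: bank1 row4 -> MISS (open row4); precharges=0
Acc 2: bank1 row4 -> HIT
Acc 3: bank1 row1 -> MISS (open row1); precharges=1
Acc 4: bank0 row3 -> MISS (open row3); precharges=1
Acc 5: bank1 row4 -> MISS (open row4); precharges=2
Acc 6: bank0 row4 -> MISS (open row4); precharges=3
Acc 7: bank0 row0 -> MISS (open row0); precharges=4
Acc 8: bank1 row0 -> MISS (open row0); precharges=5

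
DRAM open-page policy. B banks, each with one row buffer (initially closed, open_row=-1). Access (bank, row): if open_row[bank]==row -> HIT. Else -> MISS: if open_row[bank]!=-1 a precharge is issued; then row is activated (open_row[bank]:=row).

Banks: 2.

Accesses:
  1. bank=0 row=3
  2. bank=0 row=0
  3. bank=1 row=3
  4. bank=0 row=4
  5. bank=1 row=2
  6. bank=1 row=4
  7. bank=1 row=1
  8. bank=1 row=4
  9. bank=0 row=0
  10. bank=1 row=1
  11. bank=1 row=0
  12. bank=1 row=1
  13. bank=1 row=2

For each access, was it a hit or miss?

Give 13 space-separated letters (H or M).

Acc 1: bank0 row3 -> MISS (open row3); precharges=0
Acc 2: bank0 row0 -> MISS (open row0); precharges=1
Acc 3: bank1 row3 -> MISS (open row3); precharges=1
Acc 4: bank0 row4 -> MISS (open row4); precharges=2
Acc 5: bank1 row2 -> MISS (open row2); precharges=3
Acc 6: bank1 row4 -> MISS (open row4); precharges=4
Acc 7: bank1 row1 -> MISS (open row1); precharges=5
Acc 8: bank1 row4 -> MISS (open row4); precharges=6
Acc 9: bank0 row0 -> MISS (open row0); precharges=7
Acc 10: bank1 row1 -> MISS (open row1); precharges=8
Acc 11: bank1 row0 -> MISS (open row0); precharges=9
Acc 12: bank1 row1 -> MISS (open row1); precharges=10
Acc 13: bank1 row2 -> MISS (open row2); precharges=11

Answer: M M M M M M M M M M M M M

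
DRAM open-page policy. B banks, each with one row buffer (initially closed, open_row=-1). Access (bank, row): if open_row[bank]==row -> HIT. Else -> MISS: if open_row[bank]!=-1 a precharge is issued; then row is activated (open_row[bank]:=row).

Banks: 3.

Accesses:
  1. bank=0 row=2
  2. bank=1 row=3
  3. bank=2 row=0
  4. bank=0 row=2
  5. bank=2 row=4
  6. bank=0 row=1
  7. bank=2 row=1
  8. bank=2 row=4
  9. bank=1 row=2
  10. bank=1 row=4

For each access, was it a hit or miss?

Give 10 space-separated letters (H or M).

Acc 1: bank0 row2 -> MISS (open row2); precharges=0
Acc 2: bank1 row3 -> MISS (open row3); precharges=0
Acc 3: bank2 row0 -> MISS (open row0); precharges=0
Acc 4: bank0 row2 -> HIT
Acc 5: bank2 row4 -> MISS (open row4); precharges=1
Acc 6: bank0 row1 -> MISS (open row1); precharges=2
Acc 7: bank2 row1 -> MISS (open row1); precharges=3
Acc 8: bank2 row4 -> MISS (open row4); precharges=4
Acc 9: bank1 row2 -> MISS (open row2); precharges=5
Acc 10: bank1 row4 -> MISS (open row4); precharges=6

Answer: M M M H M M M M M M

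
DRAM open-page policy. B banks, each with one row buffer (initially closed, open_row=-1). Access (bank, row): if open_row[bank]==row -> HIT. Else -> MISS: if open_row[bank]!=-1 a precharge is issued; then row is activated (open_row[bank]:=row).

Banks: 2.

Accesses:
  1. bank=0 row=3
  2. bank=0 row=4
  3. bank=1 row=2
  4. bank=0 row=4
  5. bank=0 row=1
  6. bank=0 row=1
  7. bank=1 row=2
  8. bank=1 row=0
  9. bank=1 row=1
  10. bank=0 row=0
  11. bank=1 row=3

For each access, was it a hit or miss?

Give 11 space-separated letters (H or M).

Acc 1: bank0 row3 -> MISS (open row3); precharges=0
Acc 2: bank0 row4 -> MISS (open row4); precharges=1
Acc 3: bank1 row2 -> MISS (open row2); precharges=1
Acc 4: bank0 row4 -> HIT
Acc 5: bank0 row1 -> MISS (open row1); precharges=2
Acc 6: bank0 row1 -> HIT
Acc 7: bank1 row2 -> HIT
Acc 8: bank1 row0 -> MISS (open row0); precharges=3
Acc 9: bank1 row1 -> MISS (open row1); precharges=4
Acc 10: bank0 row0 -> MISS (open row0); precharges=5
Acc 11: bank1 row3 -> MISS (open row3); precharges=6

Answer: M M M H M H H M M M M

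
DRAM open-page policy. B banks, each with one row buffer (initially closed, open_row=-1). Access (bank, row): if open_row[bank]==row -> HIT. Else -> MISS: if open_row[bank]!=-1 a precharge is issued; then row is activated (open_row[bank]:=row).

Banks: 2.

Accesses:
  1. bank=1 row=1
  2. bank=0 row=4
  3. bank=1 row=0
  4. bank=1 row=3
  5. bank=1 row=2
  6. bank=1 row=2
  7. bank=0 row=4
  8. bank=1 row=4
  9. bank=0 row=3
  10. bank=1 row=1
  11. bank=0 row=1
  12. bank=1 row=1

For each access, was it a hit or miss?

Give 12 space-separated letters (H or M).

Answer: M M M M M H H M M M M H

Derivation:
Acc 1: bank1 row1 -> MISS (open row1); precharges=0
Acc 2: bank0 row4 -> MISS (open row4); precharges=0
Acc 3: bank1 row0 -> MISS (open row0); precharges=1
Acc 4: bank1 row3 -> MISS (open row3); precharges=2
Acc 5: bank1 row2 -> MISS (open row2); precharges=3
Acc 6: bank1 row2 -> HIT
Acc 7: bank0 row4 -> HIT
Acc 8: bank1 row4 -> MISS (open row4); precharges=4
Acc 9: bank0 row3 -> MISS (open row3); precharges=5
Acc 10: bank1 row1 -> MISS (open row1); precharges=6
Acc 11: bank0 row1 -> MISS (open row1); precharges=7
Acc 12: bank1 row1 -> HIT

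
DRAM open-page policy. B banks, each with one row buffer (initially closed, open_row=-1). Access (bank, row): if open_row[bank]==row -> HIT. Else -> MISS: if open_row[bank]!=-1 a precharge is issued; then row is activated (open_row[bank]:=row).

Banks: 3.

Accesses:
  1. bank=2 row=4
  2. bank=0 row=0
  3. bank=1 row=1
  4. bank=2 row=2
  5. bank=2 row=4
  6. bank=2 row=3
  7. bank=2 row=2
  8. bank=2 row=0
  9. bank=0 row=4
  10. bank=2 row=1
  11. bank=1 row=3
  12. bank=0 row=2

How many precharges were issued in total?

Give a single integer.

Answer: 9

Derivation:
Acc 1: bank2 row4 -> MISS (open row4); precharges=0
Acc 2: bank0 row0 -> MISS (open row0); precharges=0
Acc 3: bank1 row1 -> MISS (open row1); precharges=0
Acc 4: bank2 row2 -> MISS (open row2); precharges=1
Acc 5: bank2 row4 -> MISS (open row4); precharges=2
Acc 6: bank2 row3 -> MISS (open row3); precharges=3
Acc 7: bank2 row2 -> MISS (open row2); precharges=4
Acc 8: bank2 row0 -> MISS (open row0); precharges=5
Acc 9: bank0 row4 -> MISS (open row4); precharges=6
Acc 10: bank2 row1 -> MISS (open row1); precharges=7
Acc 11: bank1 row3 -> MISS (open row3); precharges=8
Acc 12: bank0 row2 -> MISS (open row2); precharges=9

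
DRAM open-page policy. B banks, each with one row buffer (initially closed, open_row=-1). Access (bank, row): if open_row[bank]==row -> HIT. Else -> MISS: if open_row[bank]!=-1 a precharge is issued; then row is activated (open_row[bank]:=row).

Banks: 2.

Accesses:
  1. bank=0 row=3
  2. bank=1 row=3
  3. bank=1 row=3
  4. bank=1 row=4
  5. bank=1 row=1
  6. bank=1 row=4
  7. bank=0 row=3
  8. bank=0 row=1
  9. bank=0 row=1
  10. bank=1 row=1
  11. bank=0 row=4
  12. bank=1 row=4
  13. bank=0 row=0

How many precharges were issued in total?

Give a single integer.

Acc 1: bank0 row3 -> MISS (open row3); precharges=0
Acc 2: bank1 row3 -> MISS (open row3); precharges=0
Acc 3: bank1 row3 -> HIT
Acc 4: bank1 row4 -> MISS (open row4); precharges=1
Acc 5: bank1 row1 -> MISS (open row1); precharges=2
Acc 6: bank1 row4 -> MISS (open row4); precharges=3
Acc 7: bank0 row3 -> HIT
Acc 8: bank0 row1 -> MISS (open row1); precharges=4
Acc 9: bank0 row1 -> HIT
Acc 10: bank1 row1 -> MISS (open row1); precharges=5
Acc 11: bank0 row4 -> MISS (open row4); precharges=6
Acc 12: bank1 row4 -> MISS (open row4); precharges=7
Acc 13: bank0 row0 -> MISS (open row0); precharges=8

Answer: 8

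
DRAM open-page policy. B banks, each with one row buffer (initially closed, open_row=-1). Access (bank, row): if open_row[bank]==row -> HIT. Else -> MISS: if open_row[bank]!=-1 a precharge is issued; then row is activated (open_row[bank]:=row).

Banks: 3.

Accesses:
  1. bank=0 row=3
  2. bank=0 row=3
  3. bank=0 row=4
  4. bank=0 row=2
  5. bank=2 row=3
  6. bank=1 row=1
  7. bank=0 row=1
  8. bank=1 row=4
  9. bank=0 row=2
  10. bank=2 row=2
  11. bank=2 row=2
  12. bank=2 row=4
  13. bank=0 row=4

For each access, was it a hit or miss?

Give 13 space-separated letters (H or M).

Acc 1: bank0 row3 -> MISS (open row3); precharges=0
Acc 2: bank0 row3 -> HIT
Acc 3: bank0 row4 -> MISS (open row4); precharges=1
Acc 4: bank0 row2 -> MISS (open row2); precharges=2
Acc 5: bank2 row3 -> MISS (open row3); precharges=2
Acc 6: bank1 row1 -> MISS (open row1); precharges=2
Acc 7: bank0 row1 -> MISS (open row1); precharges=3
Acc 8: bank1 row4 -> MISS (open row4); precharges=4
Acc 9: bank0 row2 -> MISS (open row2); precharges=5
Acc 10: bank2 row2 -> MISS (open row2); precharges=6
Acc 11: bank2 row2 -> HIT
Acc 12: bank2 row4 -> MISS (open row4); precharges=7
Acc 13: bank0 row4 -> MISS (open row4); precharges=8

Answer: M H M M M M M M M M H M M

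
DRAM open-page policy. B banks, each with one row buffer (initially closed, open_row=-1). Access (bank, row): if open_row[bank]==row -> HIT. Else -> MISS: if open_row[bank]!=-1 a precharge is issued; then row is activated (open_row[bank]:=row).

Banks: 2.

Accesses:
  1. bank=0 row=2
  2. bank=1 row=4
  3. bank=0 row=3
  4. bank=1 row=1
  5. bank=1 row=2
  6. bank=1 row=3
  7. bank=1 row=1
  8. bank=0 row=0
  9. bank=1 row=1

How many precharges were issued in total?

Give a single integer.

Acc 1: bank0 row2 -> MISS (open row2); precharges=0
Acc 2: bank1 row4 -> MISS (open row4); precharges=0
Acc 3: bank0 row3 -> MISS (open row3); precharges=1
Acc 4: bank1 row1 -> MISS (open row1); precharges=2
Acc 5: bank1 row2 -> MISS (open row2); precharges=3
Acc 6: bank1 row3 -> MISS (open row3); precharges=4
Acc 7: bank1 row1 -> MISS (open row1); precharges=5
Acc 8: bank0 row0 -> MISS (open row0); precharges=6
Acc 9: bank1 row1 -> HIT

Answer: 6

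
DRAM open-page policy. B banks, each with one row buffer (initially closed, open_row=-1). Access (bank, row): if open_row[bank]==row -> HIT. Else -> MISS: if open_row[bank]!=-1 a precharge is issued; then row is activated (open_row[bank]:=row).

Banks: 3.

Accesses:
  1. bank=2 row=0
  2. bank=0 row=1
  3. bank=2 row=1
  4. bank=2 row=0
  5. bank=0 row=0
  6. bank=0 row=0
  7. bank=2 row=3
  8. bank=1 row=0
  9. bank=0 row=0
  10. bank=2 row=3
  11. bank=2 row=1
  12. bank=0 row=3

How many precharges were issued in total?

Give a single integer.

Answer: 6

Derivation:
Acc 1: bank2 row0 -> MISS (open row0); precharges=0
Acc 2: bank0 row1 -> MISS (open row1); precharges=0
Acc 3: bank2 row1 -> MISS (open row1); precharges=1
Acc 4: bank2 row0 -> MISS (open row0); precharges=2
Acc 5: bank0 row0 -> MISS (open row0); precharges=3
Acc 6: bank0 row0 -> HIT
Acc 7: bank2 row3 -> MISS (open row3); precharges=4
Acc 8: bank1 row0 -> MISS (open row0); precharges=4
Acc 9: bank0 row0 -> HIT
Acc 10: bank2 row3 -> HIT
Acc 11: bank2 row1 -> MISS (open row1); precharges=5
Acc 12: bank0 row3 -> MISS (open row3); precharges=6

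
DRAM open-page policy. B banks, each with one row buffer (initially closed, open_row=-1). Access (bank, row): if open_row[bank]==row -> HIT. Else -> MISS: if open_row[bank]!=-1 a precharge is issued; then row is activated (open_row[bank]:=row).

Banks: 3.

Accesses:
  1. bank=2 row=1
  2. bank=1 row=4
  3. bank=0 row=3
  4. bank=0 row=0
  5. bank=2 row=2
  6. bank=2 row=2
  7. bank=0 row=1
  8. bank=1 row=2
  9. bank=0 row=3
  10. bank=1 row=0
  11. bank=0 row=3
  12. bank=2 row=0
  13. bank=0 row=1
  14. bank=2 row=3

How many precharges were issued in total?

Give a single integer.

Acc 1: bank2 row1 -> MISS (open row1); precharges=0
Acc 2: bank1 row4 -> MISS (open row4); precharges=0
Acc 3: bank0 row3 -> MISS (open row3); precharges=0
Acc 4: bank0 row0 -> MISS (open row0); precharges=1
Acc 5: bank2 row2 -> MISS (open row2); precharges=2
Acc 6: bank2 row2 -> HIT
Acc 7: bank0 row1 -> MISS (open row1); precharges=3
Acc 8: bank1 row2 -> MISS (open row2); precharges=4
Acc 9: bank0 row3 -> MISS (open row3); precharges=5
Acc 10: bank1 row0 -> MISS (open row0); precharges=6
Acc 11: bank0 row3 -> HIT
Acc 12: bank2 row0 -> MISS (open row0); precharges=7
Acc 13: bank0 row1 -> MISS (open row1); precharges=8
Acc 14: bank2 row3 -> MISS (open row3); precharges=9

Answer: 9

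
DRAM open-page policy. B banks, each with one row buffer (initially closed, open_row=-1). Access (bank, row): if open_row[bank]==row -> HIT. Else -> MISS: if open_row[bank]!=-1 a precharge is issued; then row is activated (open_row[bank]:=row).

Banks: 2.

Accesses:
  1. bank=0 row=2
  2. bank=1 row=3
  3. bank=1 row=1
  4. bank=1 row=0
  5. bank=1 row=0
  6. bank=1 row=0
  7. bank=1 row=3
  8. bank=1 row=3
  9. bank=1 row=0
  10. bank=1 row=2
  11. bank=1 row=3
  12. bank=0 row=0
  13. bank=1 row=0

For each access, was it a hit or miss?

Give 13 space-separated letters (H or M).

Acc 1: bank0 row2 -> MISS (open row2); precharges=0
Acc 2: bank1 row3 -> MISS (open row3); precharges=0
Acc 3: bank1 row1 -> MISS (open row1); precharges=1
Acc 4: bank1 row0 -> MISS (open row0); precharges=2
Acc 5: bank1 row0 -> HIT
Acc 6: bank1 row0 -> HIT
Acc 7: bank1 row3 -> MISS (open row3); precharges=3
Acc 8: bank1 row3 -> HIT
Acc 9: bank1 row0 -> MISS (open row0); precharges=4
Acc 10: bank1 row2 -> MISS (open row2); precharges=5
Acc 11: bank1 row3 -> MISS (open row3); precharges=6
Acc 12: bank0 row0 -> MISS (open row0); precharges=7
Acc 13: bank1 row0 -> MISS (open row0); precharges=8

Answer: M M M M H H M H M M M M M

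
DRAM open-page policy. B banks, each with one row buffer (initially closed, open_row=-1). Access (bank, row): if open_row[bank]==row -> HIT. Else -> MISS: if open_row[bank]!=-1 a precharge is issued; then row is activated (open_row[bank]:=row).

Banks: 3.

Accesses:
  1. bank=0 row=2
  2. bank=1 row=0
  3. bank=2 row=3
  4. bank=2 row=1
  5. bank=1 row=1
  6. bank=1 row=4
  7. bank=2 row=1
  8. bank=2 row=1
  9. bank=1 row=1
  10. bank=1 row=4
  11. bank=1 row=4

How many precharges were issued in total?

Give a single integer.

Answer: 5

Derivation:
Acc 1: bank0 row2 -> MISS (open row2); precharges=0
Acc 2: bank1 row0 -> MISS (open row0); precharges=0
Acc 3: bank2 row3 -> MISS (open row3); precharges=0
Acc 4: bank2 row1 -> MISS (open row1); precharges=1
Acc 5: bank1 row1 -> MISS (open row1); precharges=2
Acc 6: bank1 row4 -> MISS (open row4); precharges=3
Acc 7: bank2 row1 -> HIT
Acc 8: bank2 row1 -> HIT
Acc 9: bank1 row1 -> MISS (open row1); precharges=4
Acc 10: bank1 row4 -> MISS (open row4); precharges=5
Acc 11: bank1 row4 -> HIT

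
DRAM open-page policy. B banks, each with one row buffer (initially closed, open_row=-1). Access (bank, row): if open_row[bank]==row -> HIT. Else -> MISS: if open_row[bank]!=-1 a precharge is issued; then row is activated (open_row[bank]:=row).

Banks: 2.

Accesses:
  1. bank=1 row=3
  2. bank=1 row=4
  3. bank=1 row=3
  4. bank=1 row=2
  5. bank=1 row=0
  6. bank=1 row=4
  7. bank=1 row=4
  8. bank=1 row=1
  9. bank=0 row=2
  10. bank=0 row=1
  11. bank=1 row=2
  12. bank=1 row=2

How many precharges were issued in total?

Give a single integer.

Answer: 8

Derivation:
Acc 1: bank1 row3 -> MISS (open row3); precharges=0
Acc 2: bank1 row4 -> MISS (open row4); precharges=1
Acc 3: bank1 row3 -> MISS (open row3); precharges=2
Acc 4: bank1 row2 -> MISS (open row2); precharges=3
Acc 5: bank1 row0 -> MISS (open row0); precharges=4
Acc 6: bank1 row4 -> MISS (open row4); precharges=5
Acc 7: bank1 row4 -> HIT
Acc 8: bank1 row1 -> MISS (open row1); precharges=6
Acc 9: bank0 row2 -> MISS (open row2); precharges=6
Acc 10: bank0 row1 -> MISS (open row1); precharges=7
Acc 11: bank1 row2 -> MISS (open row2); precharges=8
Acc 12: bank1 row2 -> HIT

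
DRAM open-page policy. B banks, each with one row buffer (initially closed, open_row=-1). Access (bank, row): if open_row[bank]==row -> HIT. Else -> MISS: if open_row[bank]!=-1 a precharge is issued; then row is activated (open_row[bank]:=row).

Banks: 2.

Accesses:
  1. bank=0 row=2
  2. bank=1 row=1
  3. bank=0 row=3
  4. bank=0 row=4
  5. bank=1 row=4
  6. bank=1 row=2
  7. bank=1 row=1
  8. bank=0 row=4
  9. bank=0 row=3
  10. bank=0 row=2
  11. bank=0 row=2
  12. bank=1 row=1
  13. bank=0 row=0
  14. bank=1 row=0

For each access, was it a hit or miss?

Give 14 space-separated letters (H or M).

Answer: M M M M M M M H M M H H M M

Derivation:
Acc 1: bank0 row2 -> MISS (open row2); precharges=0
Acc 2: bank1 row1 -> MISS (open row1); precharges=0
Acc 3: bank0 row3 -> MISS (open row3); precharges=1
Acc 4: bank0 row4 -> MISS (open row4); precharges=2
Acc 5: bank1 row4 -> MISS (open row4); precharges=3
Acc 6: bank1 row2 -> MISS (open row2); precharges=4
Acc 7: bank1 row1 -> MISS (open row1); precharges=5
Acc 8: bank0 row4 -> HIT
Acc 9: bank0 row3 -> MISS (open row3); precharges=6
Acc 10: bank0 row2 -> MISS (open row2); precharges=7
Acc 11: bank0 row2 -> HIT
Acc 12: bank1 row1 -> HIT
Acc 13: bank0 row0 -> MISS (open row0); precharges=8
Acc 14: bank1 row0 -> MISS (open row0); precharges=9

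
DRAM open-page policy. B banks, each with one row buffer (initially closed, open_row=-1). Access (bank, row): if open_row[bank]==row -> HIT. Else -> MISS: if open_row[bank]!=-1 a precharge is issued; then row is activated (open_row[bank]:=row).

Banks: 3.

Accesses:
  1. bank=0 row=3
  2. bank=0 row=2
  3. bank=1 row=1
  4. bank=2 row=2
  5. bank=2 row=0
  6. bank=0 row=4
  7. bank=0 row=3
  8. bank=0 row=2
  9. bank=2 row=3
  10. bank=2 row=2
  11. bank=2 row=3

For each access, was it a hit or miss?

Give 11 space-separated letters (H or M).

Acc 1: bank0 row3 -> MISS (open row3); precharges=0
Acc 2: bank0 row2 -> MISS (open row2); precharges=1
Acc 3: bank1 row1 -> MISS (open row1); precharges=1
Acc 4: bank2 row2 -> MISS (open row2); precharges=1
Acc 5: bank2 row0 -> MISS (open row0); precharges=2
Acc 6: bank0 row4 -> MISS (open row4); precharges=3
Acc 7: bank0 row3 -> MISS (open row3); precharges=4
Acc 8: bank0 row2 -> MISS (open row2); precharges=5
Acc 9: bank2 row3 -> MISS (open row3); precharges=6
Acc 10: bank2 row2 -> MISS (open row2); precharges=7
Acc 11: bank2 row3 -> MISS (open row3); precharges=8

Answer: M M M M M M M M M M M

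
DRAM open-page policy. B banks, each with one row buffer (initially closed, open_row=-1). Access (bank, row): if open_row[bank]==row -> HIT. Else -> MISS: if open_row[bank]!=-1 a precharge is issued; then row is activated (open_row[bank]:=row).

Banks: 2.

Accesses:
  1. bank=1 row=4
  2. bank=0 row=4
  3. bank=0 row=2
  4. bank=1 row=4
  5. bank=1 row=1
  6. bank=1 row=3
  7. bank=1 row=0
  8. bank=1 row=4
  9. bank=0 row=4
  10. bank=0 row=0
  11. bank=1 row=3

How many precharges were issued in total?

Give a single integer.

Answer: 8

Derivation:
Acc 1: bank1 row4 -> MISS (open row4); precharges=0
Acc 2: bank0 row4 -> MISS (open row4); precharges=0
Acc 3: bank0 row2 -> MISS (open row2); precharges=1
Acc 4: bank1 row4 -> HIT
Acc 5: bank1 row1 -> MISS (open row1); precharges=2
Acc 6: bank1 row3 -> MISS (open row3); precharges=3
Acc 7: bank1 row0 -> MISS (open row0); precharges=4
Acc 8: bank1 row4 -> MISS (open row4); precharges=5
Acc 9: bank0 row4 -> MISS (open row4); precharges=6
Acc 10: bank0 row0 -> MISS (open row0); precharges=7
Acc 11: bank1 row3 -> MISS (open row3); precharges=8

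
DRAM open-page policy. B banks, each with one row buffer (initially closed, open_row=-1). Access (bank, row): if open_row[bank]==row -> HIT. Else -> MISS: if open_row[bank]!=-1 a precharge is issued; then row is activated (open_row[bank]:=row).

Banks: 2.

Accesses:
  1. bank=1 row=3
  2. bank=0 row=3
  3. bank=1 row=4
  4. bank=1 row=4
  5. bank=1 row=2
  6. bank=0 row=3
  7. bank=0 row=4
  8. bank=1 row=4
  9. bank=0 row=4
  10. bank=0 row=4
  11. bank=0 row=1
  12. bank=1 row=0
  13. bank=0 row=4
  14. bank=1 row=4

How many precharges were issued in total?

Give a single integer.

Answer: 8

Derivation:
Acc 1: bank1 row3 -> MISS (open row3); precharges=0
Acc 2: bank0 row3 -> MISS (open row3); precharges=0
Acc 3: bank1 row4 -> MISS (open row4); precharges=1
Acc 4: bank1 row4 -> HIT
Acc 5: bank1 row2 -> MISS (open row2); precharges=2
Acc 6: bank0 row3 -> HIT
Acc 7: bank0 row4 -> MISS (open row4); precharges=3
Acc 8: bank1 row4 -> MISS (open row4); precharges=4
Acc 9: bank0 row4 -> HIT
Acc 10: bank0 row4 -> HIT
Acc 11: bank0 row1 -> MISS (open row1); precharges=5
Acc 12: bank1 row0 -> MISS (open row0); precharges=6
Acc 13: bank0 row4 -> MISS (open row4); precharges=7
Acc 14: bank1 row4 -> MISS (open row4); precharges=8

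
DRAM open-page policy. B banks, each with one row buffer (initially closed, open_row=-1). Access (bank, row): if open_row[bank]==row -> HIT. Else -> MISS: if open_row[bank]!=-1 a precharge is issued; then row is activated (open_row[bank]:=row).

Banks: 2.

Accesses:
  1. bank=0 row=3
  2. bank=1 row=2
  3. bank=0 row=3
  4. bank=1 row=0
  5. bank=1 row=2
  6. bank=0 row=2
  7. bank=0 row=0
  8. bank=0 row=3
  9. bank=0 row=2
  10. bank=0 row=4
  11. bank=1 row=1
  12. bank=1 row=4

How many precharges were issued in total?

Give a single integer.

Acc 1: bank0 row3 -> MISS (open row3); precharges=0
Acc 2: bank1 row2 -> MISS (open row2); precharges=0
Acc 3: bank0 row3 -> HIT
Acc 4: bank1 row0 -> MISS (open row0); precharges=1
Acc 5: bank1 row2 -> MISS (open row2); precharges=2
Acc 6: bank0 row2 -> MISS (open row2); precharges=3
Acc 7: bank0 row0 -> MISS (open row0); precharges=4
Acc 8: bank0 row3 -> MISS (open row3); precharges=5
Acc 9: bank0 row2 -> MISS (open row2); precharges=6
Acc 10: bank0 row4 -> MISS (open row4); precharges=7
Acc 11: bank1 row1 -> MISS (open row1); precharges=8
Acc 12: bank1 row4 -> MISS (open row4); precharges=9

Answer: 9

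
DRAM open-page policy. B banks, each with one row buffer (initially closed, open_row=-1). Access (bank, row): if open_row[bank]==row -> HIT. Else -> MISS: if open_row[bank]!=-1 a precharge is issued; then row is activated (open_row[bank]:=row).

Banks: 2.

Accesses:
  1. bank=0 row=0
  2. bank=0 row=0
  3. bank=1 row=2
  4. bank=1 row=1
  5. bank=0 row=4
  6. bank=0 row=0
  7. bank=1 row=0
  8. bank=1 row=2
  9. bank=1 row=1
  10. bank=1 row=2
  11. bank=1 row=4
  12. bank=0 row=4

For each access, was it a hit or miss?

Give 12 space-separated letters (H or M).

Acc 1: bank0 row0 -> MISS (open row0); precharges=0
Acc 2: bank0 row0 -> HIT
Acc 3: bank1 row2 -> MISS (open row2); precharges=0
Acc 4: bank1 row1 -> MISS (open row1); precharges=1
Acc 5: bank0 row4 -> MISS (open row4); precharges=2
Acc 6: bank0 row0 -> MISS (open row0); precharges=3
Acc 7: bank1 row0 -> MISS (open row0); precharges=4
Acc 8: bank1 row2 -> MISS (open row2); precharges=5
Acc 9: bank1 row1 -> MISS (open row1); precharges=6
Acc 10: bank1 row2 -> MISS (open row2); precharges=7
Acc 11: bank1 row4 -> MISS (open row4); precharges=8
Acc 12: bank0 row4 -> MISS (open row4); precharges=9

Answer: M H M M M M M M M M M M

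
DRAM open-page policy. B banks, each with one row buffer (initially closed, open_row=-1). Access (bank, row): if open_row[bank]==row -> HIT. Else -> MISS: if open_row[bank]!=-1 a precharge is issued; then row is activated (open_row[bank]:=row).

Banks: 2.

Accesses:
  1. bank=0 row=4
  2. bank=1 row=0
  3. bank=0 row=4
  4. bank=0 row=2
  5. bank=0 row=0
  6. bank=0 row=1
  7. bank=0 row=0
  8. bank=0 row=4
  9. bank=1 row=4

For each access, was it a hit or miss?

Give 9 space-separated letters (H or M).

Acc 1: bank0 row4 -> MISS (open row4); precharges=0
Acc 2: bank1 row0 -> MISS (open row0); precharges=0
Acc 3: bank0 row4 -> HIT
Acc 4: bank0 row2 -> MISS (open row2); precharges=1
Acc 5: bank0 row0 -> MISS (open row0); precharges=2
Acc 6: bank0 row1 -> MISS (open row1); precharges=3
Acc 7: bank0 row0 -> MISS (open row0); precharges=4
Acc 8: bank0 row4 -> MISS (open row4); precharges=5
Acc 9: bank1 row4 -> MISS (open row4); precharges=6

Answer: M M H M M M M M M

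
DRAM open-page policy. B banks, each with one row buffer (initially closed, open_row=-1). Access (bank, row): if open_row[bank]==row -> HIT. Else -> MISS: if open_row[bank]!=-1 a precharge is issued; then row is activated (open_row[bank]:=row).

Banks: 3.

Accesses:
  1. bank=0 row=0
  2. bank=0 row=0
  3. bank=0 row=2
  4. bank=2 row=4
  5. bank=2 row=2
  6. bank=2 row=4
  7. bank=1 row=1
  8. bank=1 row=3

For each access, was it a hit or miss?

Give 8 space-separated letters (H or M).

Answer: M H M M M M M M

Derivation:
Acc 1: bank0 row0 -> MISS (open row0); precharges=0
Acc 2: bank0 row0 -> HIT
Acc 3: bank0 row2 -> MISS (open row2); precharges=1
Acc 4: bank2 row4 -> MISS (open row4); precharges=1
Acc 5: bank2 row2 -> MISS (open row2); precharges=2
Acc 6: bank2 row4 -> MISS (open row4); precharges=3
Acc 7: bank1 row1 -> MISS (open row1); precharges=3
Acc 8: bank1 row3 -> MISS (open row3); precharges=4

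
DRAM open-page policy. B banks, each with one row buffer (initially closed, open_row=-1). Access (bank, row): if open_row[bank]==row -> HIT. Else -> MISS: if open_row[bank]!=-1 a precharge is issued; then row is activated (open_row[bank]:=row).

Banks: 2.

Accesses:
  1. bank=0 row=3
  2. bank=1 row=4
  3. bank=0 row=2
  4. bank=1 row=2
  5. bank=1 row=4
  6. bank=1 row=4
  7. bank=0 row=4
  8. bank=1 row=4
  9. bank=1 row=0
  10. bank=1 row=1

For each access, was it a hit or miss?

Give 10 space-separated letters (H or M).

Acc 1: bank0 row3 -> MISS (open row3); precharges=0
Acc 2: bank1 row4 -> MISS (open row4); precharges=0
Acc 3: bank0 row2 -> MISS (open row2); precharges=1
Acc 4: bank1 row2 -> MISS (open row2); precharges=2
Acc 5: bank1 row4 -> MISS (open row4); precharges=3
Acc 6: bank1 row4 -> HIT
Acc 7: bank0 row4 -> MISS (open row4); precharges=4
Acc 8: bank1 row4 -> HIT
Acc 9: bank1 row0 -> MISS (open row0); precharges=5
Acc 10: bank1 row1 -> MISS (open row1); precharges=6

Answer: M M M M M H M H M M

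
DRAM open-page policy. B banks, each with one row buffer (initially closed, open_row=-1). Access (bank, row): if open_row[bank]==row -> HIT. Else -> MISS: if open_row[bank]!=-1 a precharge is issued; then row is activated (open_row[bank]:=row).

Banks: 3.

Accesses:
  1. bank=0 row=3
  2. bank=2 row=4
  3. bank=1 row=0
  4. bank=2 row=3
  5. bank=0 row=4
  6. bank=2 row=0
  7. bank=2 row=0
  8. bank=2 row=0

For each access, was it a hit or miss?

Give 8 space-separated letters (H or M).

Acc 1: bank0 row3 -> MISS (open row3); precharges=0
Acc 2: bank2 row4 -> MISS (open row4); precharges=0
Acc 3: bank1 row0 -> MISS (open row0); precharges=0
Acc 4: bank2 row3 -> MISS (open row3); precharges=1
Acc 5: bank0 row4 -> MISS (open row4); precharges=2
Acc 6: bank2 row0 -> MISS (open row0); precharges=3
Acc 7: bank2 row0 -> HIT
Acc 8: bank2 row0 -> HIT

Answer: M M M M M M H H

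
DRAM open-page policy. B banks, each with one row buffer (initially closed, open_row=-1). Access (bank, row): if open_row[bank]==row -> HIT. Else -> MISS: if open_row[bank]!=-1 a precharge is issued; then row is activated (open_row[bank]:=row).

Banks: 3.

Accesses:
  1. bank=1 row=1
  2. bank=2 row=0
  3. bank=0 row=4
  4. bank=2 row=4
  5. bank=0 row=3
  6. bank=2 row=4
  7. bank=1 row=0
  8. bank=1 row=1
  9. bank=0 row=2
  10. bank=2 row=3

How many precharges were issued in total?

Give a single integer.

Answer: 6

Derivation:
Acc 1: bank1 row1 -> MISS (open row1); precharges=0
Acc 2: bank2 row0 -> MISS (open row0); precharges=0
Acc 3: bank0 row4 -> MISS (open row4); precharges=0
Acc 4: bank2 row4 -> MISS (open row4); precharges=1
Acc 5: bank0 row3 -> MISS (open row3); precharges=2
Acc 6: bank2 row4 -> HIT
Acc 7: bank1 row0 -> MISS (open row0); precharges=3
Acc 8: bank1 row1 -> MISS (open row1); precharges=4
Acc 9: bank0 row2 -> MISS (open row2); precharges=5
Acc 10: bank2 row3 -> MISS (open row3); precharges=6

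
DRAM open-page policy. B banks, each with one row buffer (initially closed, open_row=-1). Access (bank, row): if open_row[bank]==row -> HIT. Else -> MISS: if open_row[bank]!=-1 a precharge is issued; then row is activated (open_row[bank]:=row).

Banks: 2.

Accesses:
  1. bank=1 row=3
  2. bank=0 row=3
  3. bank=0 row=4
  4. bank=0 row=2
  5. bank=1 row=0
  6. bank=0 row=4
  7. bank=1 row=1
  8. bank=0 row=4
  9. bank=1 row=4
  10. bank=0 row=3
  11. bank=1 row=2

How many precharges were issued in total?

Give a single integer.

Acc 1: bank1 row3 -> MISS (open row3); precharges=0
Acc 2: bank0 row3 -> MISS (open row3); precharges=0
Acc 3: bank0 row4 -> MISS (open row4); precharges=1
Acc 4: bank0 row2 -> MISS (open row2); precharges=2
Acc 5: bank1 row0 -> MISS (open row0); precharges=3
Acc 6: bank0 row4 -> MISS (open row4); precharges=4
Acc 7: bank1 row1 -> MISS (open row1); precharges=5
Acc 8: bank0 row4 -> HIT
Acc 9: bank1 row4 -> MISS (open row4); precharges=6
Acc 10: bank0 row3 -> MISS (open row3); precharges=7
Acc 11: bank1 row2 -> MISS (open row2); precharges=8

Answer: 8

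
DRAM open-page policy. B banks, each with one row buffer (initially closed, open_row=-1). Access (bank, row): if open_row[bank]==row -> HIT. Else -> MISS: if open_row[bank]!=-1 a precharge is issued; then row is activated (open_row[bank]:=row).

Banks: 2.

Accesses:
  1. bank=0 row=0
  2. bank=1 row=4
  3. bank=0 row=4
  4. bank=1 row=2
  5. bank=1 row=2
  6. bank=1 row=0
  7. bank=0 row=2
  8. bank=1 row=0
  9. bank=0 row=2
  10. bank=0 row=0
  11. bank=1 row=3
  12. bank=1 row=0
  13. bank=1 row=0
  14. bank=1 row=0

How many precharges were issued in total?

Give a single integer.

Acc 1: bank0 row0 -> MISS (open row0); precharges=0
Acc 2: bank1 row4 -> MISS (open row4); precharges=0
Acc 3: bank0 row4 -> MISS (open row4); precharges=1
Acc 4: bank1 row2 -> MISS (open row2); precharges=2
Acc 5: bank1 row2 -> HIT
Acc 6: bank1 row0 -> MISS (open row0); precharges=3
Acc 7: bank0 row2 -> MISS (open row2); precharges=4
Acc 8: bank1 row0 -> HIT
Acc 9: bank0 row2 -> HIT
Acc 10: bank0 row0 -> MISS (open row0); precharges=5
Acc 11: bank1 row3 -> MISS (open row3); precharges=6
Acc 12: bank1 row0 -> MISS (open row0); precharges=7
Acc 13: bank1 row0 -> HIT
Acc 14: bank1 row0 -> HIT

Answer: 7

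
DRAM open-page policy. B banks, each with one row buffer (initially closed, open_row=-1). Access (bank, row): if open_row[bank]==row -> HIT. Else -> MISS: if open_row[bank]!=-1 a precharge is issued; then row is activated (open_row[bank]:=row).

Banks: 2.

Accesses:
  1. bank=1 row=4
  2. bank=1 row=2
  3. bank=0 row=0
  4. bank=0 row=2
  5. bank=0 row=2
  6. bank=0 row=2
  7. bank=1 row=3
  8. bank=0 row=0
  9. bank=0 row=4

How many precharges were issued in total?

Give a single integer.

Answer: 5

Derivation:
Acc 1: bank1 row4 -> MISS (open row4); precharges=0
Acc 2: bank1 row2 -> MISS (open row2); precharges=1
Acc 3: bank0 row0 -> MISS (open row0); precharges=1
Acc 4: bank0 row2 -> MISS (open row2); precharges=2
Acc 5: bank0 row2 -> HIT
Acc 6: bank0 row2 -> HIT
Acc 7: bank1 row3 -> MISS (open row3); precharges=3
Acc 8: bank0 row0 -> MISS (open row0); precharges=4
Acc 9: bank0 row4 -> MISS (open row4); precharges=5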